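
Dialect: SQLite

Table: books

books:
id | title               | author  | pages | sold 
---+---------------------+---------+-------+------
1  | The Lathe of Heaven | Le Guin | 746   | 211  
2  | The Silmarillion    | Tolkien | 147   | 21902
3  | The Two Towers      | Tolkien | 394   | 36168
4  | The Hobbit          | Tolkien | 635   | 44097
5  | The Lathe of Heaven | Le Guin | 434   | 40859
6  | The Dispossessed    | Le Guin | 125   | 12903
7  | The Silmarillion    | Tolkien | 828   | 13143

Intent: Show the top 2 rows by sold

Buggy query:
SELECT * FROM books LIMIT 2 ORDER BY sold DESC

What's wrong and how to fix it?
Bug: ORDER BY cannot follow LIMIT; LIMIT is the final clause

Fix: Swap the clauses: ORDER BY first, then LIMIT

Corrected query:
SELECT * FROM books ORDER BY sold DESC LIMIT 2

Result:
id | title               | author  | pages | sold 
---+---------------------+---------+-------+------
4  | The Hobbit          | Tolkien | 635   | 44097
5  | The Lathe of Heaven | Le Guin | 434   | 40859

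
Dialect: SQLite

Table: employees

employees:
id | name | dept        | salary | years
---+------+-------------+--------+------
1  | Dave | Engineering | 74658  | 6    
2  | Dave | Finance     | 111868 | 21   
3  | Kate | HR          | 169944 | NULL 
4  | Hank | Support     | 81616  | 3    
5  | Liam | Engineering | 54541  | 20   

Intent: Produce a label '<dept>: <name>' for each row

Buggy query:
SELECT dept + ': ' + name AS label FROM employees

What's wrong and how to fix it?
Bug: SQLite uses || for string concatenation; + coerces text to numbers (yielding 0)

Fix: Use the || operator for string concatenation

Corrected query:
SELECT dept || ': ' || name AS label FROM employees

Result:
label            
-----------------
Engineering: Dave
Finance: Dave    
HR: Kate         
Support: Hank    
Engineering: Liam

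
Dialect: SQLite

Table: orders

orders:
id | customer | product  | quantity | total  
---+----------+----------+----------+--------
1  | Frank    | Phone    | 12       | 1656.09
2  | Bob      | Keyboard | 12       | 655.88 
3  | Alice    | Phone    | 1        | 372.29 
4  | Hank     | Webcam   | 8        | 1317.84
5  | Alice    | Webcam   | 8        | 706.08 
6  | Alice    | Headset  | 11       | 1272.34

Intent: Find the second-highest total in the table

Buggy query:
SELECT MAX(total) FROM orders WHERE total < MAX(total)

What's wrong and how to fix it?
Bug: MAX(total) on the right of the comparison is an aggregate-in-WHERE error

Fix: Put the inner MAX in a scalar subquery

Corrected query:
SELECT MAX(total) FROM orders WHERE total < (SELECT MAX(total) FROM orders)

Result:
MAX(total)
----------
1317.84   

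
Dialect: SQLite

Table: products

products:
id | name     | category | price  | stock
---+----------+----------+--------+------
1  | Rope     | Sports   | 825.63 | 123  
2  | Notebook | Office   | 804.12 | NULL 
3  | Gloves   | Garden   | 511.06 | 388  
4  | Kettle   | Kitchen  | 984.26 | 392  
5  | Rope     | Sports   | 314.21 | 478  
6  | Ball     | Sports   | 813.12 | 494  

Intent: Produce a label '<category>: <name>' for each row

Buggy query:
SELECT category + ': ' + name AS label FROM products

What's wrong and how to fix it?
Bug: '+' is numeric addition; on text columns SQLite converts them to 0 instead of concatenating

Fix: Use the || operator for string concatenation

Corrected query:
SELECT category || ': ' || name AS label FROM products

Result:
label           
----------------
Sports: Rope    
Office: Notebook
Garden: Gloves  
Kitchen: Kettle 
Sports: Rope    
Sports: Ball    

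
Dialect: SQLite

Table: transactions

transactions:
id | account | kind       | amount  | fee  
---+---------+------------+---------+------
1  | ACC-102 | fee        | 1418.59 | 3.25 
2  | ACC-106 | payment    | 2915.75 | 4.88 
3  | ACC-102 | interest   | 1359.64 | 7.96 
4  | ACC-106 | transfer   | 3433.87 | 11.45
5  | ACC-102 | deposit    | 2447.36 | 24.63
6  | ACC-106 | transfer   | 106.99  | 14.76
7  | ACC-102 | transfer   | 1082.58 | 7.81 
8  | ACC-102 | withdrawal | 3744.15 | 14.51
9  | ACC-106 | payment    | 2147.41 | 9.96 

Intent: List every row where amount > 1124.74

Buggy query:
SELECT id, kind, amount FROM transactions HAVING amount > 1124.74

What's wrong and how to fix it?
Bug: HAVING filters the output of aggregation, but this query has no GROUP BY and no aggregate functions, so SQLite rejects it (HAVING clause on a non-aggregate query); the condition here is per row

Fix: Replace HAVING with WHERE since the condition applies to individual rows

Corrected query:
SELECT id, kind, amount FROM transactions WHERE amount > 1124.74

Result:
id | kind       | amount 
---+------------+--------
1  | fee        | 1418.59
2  | payment    | 2915.75
3  | interest   | 1359.64
4  | transfer   | 3433.87
5  | deposit    | 2447.36
8  | withdrawal | 3744.15
9  | payment    | 2147.41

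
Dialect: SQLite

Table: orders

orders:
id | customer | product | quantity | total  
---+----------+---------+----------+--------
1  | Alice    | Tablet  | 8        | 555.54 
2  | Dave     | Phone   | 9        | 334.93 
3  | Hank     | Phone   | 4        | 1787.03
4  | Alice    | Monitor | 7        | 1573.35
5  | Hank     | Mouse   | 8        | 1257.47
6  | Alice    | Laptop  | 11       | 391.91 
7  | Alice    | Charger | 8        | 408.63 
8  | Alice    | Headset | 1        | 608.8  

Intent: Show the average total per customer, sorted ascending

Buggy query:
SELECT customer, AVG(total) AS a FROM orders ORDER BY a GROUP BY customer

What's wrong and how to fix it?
Bug: ORDER BY appears before GROUP BY; SQL clause order requires GROUP BY first

Fix: Move ORDER BY to the end, after GROUP BY

Corrected query:
SELECT customer, AVG(total) AS a FROM orders GROUP BY customer ORDER BY a

Result:
customer | a      
---------+--------
Dave     | 334.93 
Alice    | 707.646
Hank     | 1522.25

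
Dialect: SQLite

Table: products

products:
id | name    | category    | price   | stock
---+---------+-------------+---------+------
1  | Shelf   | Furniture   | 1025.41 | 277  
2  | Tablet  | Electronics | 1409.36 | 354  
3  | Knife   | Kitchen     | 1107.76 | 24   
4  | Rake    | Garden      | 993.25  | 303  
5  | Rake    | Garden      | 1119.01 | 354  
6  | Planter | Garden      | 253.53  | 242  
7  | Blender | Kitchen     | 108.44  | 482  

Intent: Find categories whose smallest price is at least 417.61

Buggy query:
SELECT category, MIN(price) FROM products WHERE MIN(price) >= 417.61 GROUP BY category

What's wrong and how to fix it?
Bug: Aggregates like MIN are computed per group after WHERE runs

Fix: Replace WHERE with HAVING after the GROUP BY

Corrected query:
SELECT category, MIN(price) FROM products GROUP BY category HAVING MIN(price) >= 417.61

Result:
category    | MIN(price)
------------+-----------
Electronics | 1409.36   
Furniture   | 1025.41   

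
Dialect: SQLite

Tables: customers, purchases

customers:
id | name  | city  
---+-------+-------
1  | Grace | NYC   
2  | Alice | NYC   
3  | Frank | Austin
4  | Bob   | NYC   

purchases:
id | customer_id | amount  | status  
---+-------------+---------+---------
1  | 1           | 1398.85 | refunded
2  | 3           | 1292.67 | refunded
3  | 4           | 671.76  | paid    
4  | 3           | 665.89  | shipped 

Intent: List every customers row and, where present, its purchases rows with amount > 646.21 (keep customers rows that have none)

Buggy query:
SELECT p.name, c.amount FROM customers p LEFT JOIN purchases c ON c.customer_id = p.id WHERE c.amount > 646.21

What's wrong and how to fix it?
Bug: A WHERE condition on the right-hand table after LEFT JOIN drops unmatched parents

Fix: Put 'c.amount > 646.21' in the JOIN's ON clause instead of WHERE

Corrected query:
SELECT p.name, c.amount FROM customers p LEFT JOIN purchases c ON c.customer_id = p.id AND c.amount > 646.21

Result:
name  | amount 
------+--------
Grace | 1398.85
Alice | NULL   
Frank | 665.89 
Frank | 1292.67
Bob   | 671.76 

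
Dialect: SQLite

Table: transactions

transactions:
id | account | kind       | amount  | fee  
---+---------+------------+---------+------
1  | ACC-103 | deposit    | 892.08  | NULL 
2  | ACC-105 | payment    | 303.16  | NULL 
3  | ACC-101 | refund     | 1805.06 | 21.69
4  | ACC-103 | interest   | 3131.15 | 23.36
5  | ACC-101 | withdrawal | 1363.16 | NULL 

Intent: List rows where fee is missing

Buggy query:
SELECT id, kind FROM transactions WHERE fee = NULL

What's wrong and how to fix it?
Bug: Comparing to NULL with '=' never matches; NULL = NULL is unknown, not true

Fix: Use IS NULL to test for NULL

Corrected query:
SELECT id, kind FROM transactions WHERE fee IS NULL

Result:
id | kind      
---+-----------
1  | deposit   
2  | payment   
5  | withdrawal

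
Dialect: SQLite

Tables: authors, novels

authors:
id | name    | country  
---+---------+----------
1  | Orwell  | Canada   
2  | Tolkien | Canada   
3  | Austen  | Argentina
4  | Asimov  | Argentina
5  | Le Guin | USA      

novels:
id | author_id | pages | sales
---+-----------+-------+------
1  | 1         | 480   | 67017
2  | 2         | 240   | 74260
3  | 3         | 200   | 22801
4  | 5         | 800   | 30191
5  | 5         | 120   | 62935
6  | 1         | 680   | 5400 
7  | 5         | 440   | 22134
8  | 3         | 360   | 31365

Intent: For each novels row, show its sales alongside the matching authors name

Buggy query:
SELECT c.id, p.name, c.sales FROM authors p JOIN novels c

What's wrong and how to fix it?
Bug: Missing join condition: each novels row is matched to all authors rows instead of just its own

Fix: Add ON c.author_id = p.id to the JOIN

Corrected query:
SELECT c.id, p.name, c.sales FROM authors p JOIN novels c ON c.author_id = p.id

Result:
id | name    | sales
---+---------+------
1  | Orwell  | 67017
2  | Tolkien | 74260
3  | Austen  | 22801
4  | Le Guin | 30191
5  | Le Guin | 62935
6  | Orwell  | 5400 
7  | Le Guin | 22134
8  | Austen  | 31365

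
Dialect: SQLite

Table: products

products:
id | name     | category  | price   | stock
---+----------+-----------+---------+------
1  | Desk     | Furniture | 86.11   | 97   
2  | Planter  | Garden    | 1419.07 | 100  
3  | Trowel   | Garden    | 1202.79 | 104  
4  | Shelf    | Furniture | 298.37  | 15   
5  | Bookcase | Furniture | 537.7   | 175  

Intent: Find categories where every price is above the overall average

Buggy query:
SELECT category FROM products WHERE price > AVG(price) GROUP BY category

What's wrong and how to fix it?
Bug: WHERE evaluates per row before aggregation, so AVG() is unavailable

Fix: Compute the overall average in a scalar subquery and compare each group's MIN against it in HAVING

Corrected query:
SELECT category FROM products GROUP BY category HAVING MIN(price) > (SELECT AVG(price) FROM products)

Result:
category
--------
Garden  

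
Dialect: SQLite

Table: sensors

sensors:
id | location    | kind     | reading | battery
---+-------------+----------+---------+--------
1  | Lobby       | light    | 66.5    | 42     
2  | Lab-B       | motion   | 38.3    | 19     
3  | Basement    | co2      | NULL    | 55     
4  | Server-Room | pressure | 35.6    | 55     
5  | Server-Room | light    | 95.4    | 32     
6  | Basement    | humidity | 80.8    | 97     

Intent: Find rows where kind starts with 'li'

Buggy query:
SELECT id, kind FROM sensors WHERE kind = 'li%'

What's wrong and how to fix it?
Bug: '=' compares the literal string including the % character; pattern matching needs LIKE

Fix: Use LIKE for wildcard pattern matching

Corrected query:
SELECT id, kind FROM sensors WHERE kind LIKE 'li%'

Result:
id | kind 
---+------
1  | light
5  | light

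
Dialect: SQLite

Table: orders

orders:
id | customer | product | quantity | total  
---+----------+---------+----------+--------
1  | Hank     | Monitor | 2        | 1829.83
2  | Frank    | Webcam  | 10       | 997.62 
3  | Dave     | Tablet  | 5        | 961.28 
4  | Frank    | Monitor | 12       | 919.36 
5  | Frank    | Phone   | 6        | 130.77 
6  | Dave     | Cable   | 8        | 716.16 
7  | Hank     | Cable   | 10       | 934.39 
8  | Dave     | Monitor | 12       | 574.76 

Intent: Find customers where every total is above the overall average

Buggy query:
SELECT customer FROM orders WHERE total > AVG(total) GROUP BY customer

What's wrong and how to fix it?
Bug: WHERE evaluates per row before aggregation, so AVG() is unavailable

Fix: Use a subquery for AVG and a HAVING MIN(...) filter so the condition holds for every row in the group

Corrected query:
SELECT customer FROM orders GROUP BY customer HAVING MIN(total) > (SELECT AVG(total) FROM orders)

Result:
customer
--------
Hank    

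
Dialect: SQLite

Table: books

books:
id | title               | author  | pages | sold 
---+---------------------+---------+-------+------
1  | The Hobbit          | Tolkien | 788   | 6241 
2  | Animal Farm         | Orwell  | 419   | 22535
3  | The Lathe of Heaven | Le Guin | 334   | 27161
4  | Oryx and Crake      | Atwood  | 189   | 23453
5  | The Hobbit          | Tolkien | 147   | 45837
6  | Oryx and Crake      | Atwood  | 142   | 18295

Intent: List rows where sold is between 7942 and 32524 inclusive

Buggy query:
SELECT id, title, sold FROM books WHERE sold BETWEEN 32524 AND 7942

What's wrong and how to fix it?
Bug: BETWEEN expects the lower bound first; with 32524 AND 7942 the range is empty

Fix: Swap the bounds so the smaller value comes first

Corrected query:
SELECT id, title, sold FROM books WHERE sold BETWEEN 7942 AND 32524

Result:
id | title               | sold 
---+---------------------+------
2  | Animal Farm         | 22535
3  | The Lathe of Heaven | 27161
4  | Oryx and Crake      | 23453
6  | Oryx and Crake      | 18295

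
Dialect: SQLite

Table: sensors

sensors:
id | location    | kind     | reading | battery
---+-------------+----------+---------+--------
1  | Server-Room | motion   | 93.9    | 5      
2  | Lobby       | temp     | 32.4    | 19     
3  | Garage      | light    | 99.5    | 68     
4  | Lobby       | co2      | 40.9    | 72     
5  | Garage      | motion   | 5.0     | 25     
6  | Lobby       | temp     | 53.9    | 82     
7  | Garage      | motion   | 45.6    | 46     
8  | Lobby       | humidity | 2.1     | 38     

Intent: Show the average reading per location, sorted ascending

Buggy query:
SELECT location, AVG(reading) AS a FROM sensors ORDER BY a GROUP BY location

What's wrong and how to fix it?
Bug: GROUP BY must precede ORDER BY

Fix: Move ORDER BY to the end, after GROUP BY

Corrected query:
SELECT location, AVG(reading) AS a FROM sensors GROUP BY location ORDER BY a

Result:
location    | a        
------------+----------
Lobby       | 32.325   
Garage      | 50.033333
Server-Room | 93.9     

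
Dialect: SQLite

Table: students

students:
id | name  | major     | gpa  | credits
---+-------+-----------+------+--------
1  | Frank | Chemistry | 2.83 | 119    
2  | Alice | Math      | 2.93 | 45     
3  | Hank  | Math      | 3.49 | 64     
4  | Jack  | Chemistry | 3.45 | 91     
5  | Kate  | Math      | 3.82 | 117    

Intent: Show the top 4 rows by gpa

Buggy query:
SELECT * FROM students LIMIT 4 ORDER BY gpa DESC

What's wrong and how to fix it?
Bug: LIMIT must come after ORDER BY

Fix: Sort with ORDER BY, then apply LIMIT

Corrected query:
SELECT * FROM students ORDER BY gpa DESC LIMIT 4

Result:
id | name  | major     | gpa  | credits
---+-------+-----------+------+--------
5  | Kate  | Math      | 3.82 | 117    
3  | Hank  | Math      | 3.49 | 64     
4  | Jack  | Chemistry | 3.45 | 91     
2  | Alice | Math      | 2.93 | 45     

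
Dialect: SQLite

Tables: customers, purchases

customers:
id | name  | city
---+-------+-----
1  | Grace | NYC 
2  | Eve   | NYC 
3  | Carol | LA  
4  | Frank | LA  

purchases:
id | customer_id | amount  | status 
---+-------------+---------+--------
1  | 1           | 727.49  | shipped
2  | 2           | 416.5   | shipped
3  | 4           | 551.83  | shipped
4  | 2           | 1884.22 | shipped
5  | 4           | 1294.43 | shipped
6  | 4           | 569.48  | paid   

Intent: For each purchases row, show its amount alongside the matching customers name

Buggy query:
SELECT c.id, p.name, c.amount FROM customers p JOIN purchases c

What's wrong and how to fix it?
Bug: Missing join condition: each purchases row is matched to all customers rows instead of just its own

Fix: Specify the join condition linking the foreign key to the parent id

Corrected query:
SELECT c.id, p.name, c.amount FROM customers p JOIN purchases c ON c.customer_id = p.id

Result:
id | name  | amount 
---+-------+--------
1  | Grace | 727.49 
2  | Eve   | 416.5  
3  | Frank | 551.83 
4  | Eve   | 1884.22
5  | Frank | 1294.43
6  | Frank | 569.48 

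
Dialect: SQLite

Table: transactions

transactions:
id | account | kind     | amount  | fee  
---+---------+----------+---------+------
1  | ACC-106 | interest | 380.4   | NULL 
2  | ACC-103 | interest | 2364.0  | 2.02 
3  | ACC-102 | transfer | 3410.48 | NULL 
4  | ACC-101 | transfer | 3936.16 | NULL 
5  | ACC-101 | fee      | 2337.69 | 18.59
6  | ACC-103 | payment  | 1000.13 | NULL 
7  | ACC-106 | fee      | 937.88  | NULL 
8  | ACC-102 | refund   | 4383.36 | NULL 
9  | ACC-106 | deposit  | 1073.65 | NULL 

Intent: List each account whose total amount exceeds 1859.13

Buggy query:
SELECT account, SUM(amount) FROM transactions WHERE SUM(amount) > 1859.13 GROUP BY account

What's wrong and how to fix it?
Bug: SUM(amount) is an aggregate, but WHERE filters rows before aggregation

Fix: Move the aggregate condition to a HAVING clause

Corrected query:
SELECT account, SUM(amount) FROM transactions GROUP BY account HAVING SUM(amount) > 1859.13

Result:
account | SUM(amount)
--------+------------
ACC-101 | 6273.85    
ACC-102 | 7793.84    
ACC-103 | 3364.13    
ACC-106 | 2391.93    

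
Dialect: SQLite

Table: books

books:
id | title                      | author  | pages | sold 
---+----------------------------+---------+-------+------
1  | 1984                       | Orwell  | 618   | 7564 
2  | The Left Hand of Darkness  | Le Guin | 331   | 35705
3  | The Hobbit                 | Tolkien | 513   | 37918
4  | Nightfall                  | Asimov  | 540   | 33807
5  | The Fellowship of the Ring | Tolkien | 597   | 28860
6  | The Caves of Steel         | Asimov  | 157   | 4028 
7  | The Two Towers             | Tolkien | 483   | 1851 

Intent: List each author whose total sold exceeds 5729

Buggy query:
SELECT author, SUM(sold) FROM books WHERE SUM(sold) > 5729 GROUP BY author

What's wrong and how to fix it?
Bug: SUM(sold) is an aggregate, but WHERE filters rows before aggregation

Fix: Use HAVING (which filters groups after aggregation) instead of WHERE

Corrected query:
SELECT author, SUM(sold) FROM books GROUP BY author HAVING SUM(sold) > 5729

Result:
author  | SUM(sold)
--------+----------
Asimov  | 37835    
Le Guin | 35705    
Orwell  | 7564     
Tolkien | 68629    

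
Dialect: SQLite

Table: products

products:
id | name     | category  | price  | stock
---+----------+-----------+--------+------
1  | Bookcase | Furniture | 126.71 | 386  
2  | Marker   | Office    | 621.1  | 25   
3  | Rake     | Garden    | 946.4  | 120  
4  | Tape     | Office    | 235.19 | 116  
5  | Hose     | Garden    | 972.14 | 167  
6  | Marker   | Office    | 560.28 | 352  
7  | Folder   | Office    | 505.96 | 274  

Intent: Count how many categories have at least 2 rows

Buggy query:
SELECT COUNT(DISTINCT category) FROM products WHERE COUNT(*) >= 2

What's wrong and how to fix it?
Bug: WHERE filters individual rows, not groups, so a group-level COUNT is invalid there

Fix: Use a subquery that GROUPs and filters with HAVING, then count its rows

Corrected query:
SELECT COUNT(*) FROM (SELECT category FROM products GROUP BY category HAVING COUNT(*) >= 2)

Result:
COUNT(*)
--------
2       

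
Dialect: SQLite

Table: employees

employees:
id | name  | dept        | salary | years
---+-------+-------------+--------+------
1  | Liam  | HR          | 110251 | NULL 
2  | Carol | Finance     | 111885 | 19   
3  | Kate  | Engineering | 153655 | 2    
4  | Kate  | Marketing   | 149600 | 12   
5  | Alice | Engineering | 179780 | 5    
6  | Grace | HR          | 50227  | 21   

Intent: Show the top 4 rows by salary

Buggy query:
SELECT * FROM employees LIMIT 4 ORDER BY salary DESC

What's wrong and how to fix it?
Bug: LIMIT must come after ORDER BY

Fix: Sort with ORDER BY, then apply LIMIT

Corrected query:
SELECT * FROM employees ORDER BY salary DESC LIMIT 4

Result:
id | name  | dept        | salary | years
---+-------+-------------+--------+------
5  | Alice | Engineering | 179780 | 5    
3  | Kate  | Engineering | 153655 | 2    
4  | Kate  | Marketing   | 149600 | 12   
2  | Carol | Finance     | 111885 | 19   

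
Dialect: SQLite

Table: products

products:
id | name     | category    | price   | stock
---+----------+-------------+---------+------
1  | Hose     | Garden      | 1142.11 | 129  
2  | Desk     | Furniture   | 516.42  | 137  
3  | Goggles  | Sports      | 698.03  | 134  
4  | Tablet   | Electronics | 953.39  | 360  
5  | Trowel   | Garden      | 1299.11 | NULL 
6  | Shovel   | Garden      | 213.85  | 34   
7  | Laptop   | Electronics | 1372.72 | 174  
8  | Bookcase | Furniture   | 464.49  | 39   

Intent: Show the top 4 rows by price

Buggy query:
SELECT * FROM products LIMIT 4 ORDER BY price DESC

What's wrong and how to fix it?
Bug: LIMIT must come after ORDER BY

Fix: Swap the clauses: ORDER BY first, then LIMIT

Corrected query:
SELECT * FROM products ORDER BY price DESC LIMIT 4

Result:
id | name   | category    | price   | stock
---+--------+-------------+---------+------
7  | Laptop | Electronics | 1372.72 | 174  
5  | Trowel | Garden      | 1299.11 | NULL 
1  | Hose   | Garden      | 1142.11 | 129  
4  | Tablet | Electronics | 953.39  | 360  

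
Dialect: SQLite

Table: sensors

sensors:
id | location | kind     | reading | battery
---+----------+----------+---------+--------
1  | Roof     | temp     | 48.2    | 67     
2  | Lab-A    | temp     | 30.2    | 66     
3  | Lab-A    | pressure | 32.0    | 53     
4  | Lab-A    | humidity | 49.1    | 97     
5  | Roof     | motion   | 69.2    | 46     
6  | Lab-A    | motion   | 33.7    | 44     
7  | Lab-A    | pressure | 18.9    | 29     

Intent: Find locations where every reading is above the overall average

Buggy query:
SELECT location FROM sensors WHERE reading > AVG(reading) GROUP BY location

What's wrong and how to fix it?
Bug: WHERE evaluates per row before aggregation, so AVG() is unavailable

Fix: Compute the overall average in a scalar subquery and compare each group's MIN against it in HAVING

Corrected query:
SELECT location FROM sensors GROUP BY location HAVING MIN(reading) > (SELECT AVG(reading) FROM sensors)

Result:
location
--------
Roof    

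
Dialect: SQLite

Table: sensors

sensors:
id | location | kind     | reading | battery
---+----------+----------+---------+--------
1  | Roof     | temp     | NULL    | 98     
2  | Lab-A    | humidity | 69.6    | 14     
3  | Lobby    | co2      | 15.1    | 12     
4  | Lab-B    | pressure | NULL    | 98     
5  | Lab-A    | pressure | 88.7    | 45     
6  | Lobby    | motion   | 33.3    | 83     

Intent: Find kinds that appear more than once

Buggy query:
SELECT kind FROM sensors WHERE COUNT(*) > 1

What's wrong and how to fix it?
Bug: COUNT(*) is an aggregate and cannot be used in WHERE

Fix: GROUP BY kind, then filter groups with HAVING COUNT(*) > 1

Corrected query:
SELECT kind FROM sensors GROUP BY kind HAVING COUNT(*) > 1

Result:
kind    
--------
pressure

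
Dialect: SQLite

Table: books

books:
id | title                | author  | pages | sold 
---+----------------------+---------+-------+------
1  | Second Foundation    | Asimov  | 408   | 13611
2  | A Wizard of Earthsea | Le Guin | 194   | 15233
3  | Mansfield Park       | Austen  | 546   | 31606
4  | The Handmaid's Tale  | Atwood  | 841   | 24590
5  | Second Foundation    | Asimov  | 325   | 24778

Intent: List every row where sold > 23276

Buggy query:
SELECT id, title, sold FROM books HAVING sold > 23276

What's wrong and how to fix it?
Bug: This is a non-aggregate query (no GROUP BY, no aggregates), so in SQLite the HAVING clause is invalid here; a row-level condition belongs in WHERE

Fix: Use WHERE for row-level filtering

Corrected query:
SELECT id, title, sold FROM books WHERE sold > 23276

Result:
id | title               | sold 
---+---------------------+------
3  | Mansfield Park      | 31606
4  | The Handmaid's Tale | 24590
5  | Second Foundation   | 24778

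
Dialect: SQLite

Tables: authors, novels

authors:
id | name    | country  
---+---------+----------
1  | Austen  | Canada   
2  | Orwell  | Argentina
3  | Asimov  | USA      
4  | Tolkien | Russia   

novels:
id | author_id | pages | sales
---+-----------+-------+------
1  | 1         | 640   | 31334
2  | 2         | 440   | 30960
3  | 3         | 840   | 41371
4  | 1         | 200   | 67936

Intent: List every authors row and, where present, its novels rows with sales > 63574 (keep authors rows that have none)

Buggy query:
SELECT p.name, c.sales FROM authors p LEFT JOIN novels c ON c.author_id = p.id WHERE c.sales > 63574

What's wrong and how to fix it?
Bug: A WHERE condition on the right-hand table after LEFT JOIN drops unmatched parents

Fix: Put 'c.sales > 63574' in the JOIN's ON clause instead of WHERE

Corrected query:
SELECT p.name, c.sales FROM authors p LEFT JOIN novels c ON c.author_id = p.id AND c.sales > 63574

Result:
name    | sales
--------+------
Austen  | 67936
Orwell  | NULL 
Asimov  | NULL 
Tolkien | NULL 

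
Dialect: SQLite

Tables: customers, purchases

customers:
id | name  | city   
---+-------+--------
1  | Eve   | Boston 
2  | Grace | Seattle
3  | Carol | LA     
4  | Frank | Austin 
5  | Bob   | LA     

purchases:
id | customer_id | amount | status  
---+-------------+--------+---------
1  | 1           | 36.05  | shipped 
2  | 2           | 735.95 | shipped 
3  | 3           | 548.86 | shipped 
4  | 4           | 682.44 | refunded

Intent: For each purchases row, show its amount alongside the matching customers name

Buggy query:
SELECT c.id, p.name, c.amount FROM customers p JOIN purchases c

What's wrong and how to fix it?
Bug: JOIN with no ON clause produces a cartesian product; every purchases row pairs with every customers row

Fix: Add ON c.customer_id = p.id to the JOIN

Corrected query:
SELECT c.id, p.name, c.amount FROM customers p JOIN purchases c ON c.customer_id = p.id

Result:
id | name  | amount
---+-------+-------
1  | Eve   | 36.05 
2  | Grace | 735.95
3  | Carol | 548.86
4  | Frank | 682.44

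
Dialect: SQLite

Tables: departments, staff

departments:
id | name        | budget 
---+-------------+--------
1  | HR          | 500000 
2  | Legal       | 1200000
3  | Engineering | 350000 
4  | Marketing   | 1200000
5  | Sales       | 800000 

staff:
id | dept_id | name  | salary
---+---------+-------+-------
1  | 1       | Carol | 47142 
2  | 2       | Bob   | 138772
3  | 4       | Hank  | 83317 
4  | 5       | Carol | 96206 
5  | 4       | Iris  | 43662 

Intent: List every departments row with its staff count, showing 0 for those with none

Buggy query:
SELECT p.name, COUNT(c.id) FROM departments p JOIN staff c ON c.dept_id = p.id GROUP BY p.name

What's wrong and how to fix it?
Bug: INNER JOIN drops departments rows that have no matching staff rows

Fix: Switch to LEFT JOIN to retain unmatched parent rows

Corrected query:
SELECT p.name, COUNT(c.id) FROM departments p LEFT JOIN staff c ON c.dept_id = p.id GROUP BY p.name

Result:
name        | COUNT(c.id)
------------+------------
Engineering | 0          
HR          | 1          
Legal       | 1          
Marketing   | 2          
Sales       | 1          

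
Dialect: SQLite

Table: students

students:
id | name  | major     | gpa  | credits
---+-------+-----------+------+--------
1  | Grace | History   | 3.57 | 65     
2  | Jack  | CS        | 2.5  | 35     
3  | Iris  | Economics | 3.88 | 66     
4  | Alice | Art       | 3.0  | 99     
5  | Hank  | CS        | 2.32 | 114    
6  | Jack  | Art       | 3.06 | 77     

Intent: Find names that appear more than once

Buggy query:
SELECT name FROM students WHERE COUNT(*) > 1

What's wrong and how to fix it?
Bug: COUNT(*) is an aggregate and cannot be used in WHERE

Fix: Group first, then use HAVING for the count condition

Corrected query:
SELECT name FROM students GROUP BY name HAVING COUNT(*) > 1

Result:
name
----
Jack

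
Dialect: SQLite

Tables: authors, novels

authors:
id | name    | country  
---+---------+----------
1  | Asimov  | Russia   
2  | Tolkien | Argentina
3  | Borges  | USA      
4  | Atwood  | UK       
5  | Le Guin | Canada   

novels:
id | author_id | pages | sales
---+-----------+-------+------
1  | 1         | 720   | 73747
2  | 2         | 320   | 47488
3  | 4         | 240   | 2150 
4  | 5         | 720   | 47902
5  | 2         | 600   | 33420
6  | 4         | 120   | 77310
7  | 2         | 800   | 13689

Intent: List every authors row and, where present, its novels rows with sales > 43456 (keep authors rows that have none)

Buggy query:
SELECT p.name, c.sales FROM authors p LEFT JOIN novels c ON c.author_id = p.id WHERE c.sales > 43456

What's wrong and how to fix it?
Bug: Filtering c.sales in WHERE discards the NULL rows produced by LEFT JOIN, turning it into an inner join

Fix: Move the right-table condition into the ON clause so unmatched parents are kept

Corrected query:
SELECT p.name, c.sales FROM authors p LEFT JOIN novels c ON c.author_id = p.id AND c.sales > 43456

Result:
name    | sales
--------+------
Asimov  | 73747
Tolkien | 47488
Borges  | NULL 
Atwood  | 77310
Le Guin | 47902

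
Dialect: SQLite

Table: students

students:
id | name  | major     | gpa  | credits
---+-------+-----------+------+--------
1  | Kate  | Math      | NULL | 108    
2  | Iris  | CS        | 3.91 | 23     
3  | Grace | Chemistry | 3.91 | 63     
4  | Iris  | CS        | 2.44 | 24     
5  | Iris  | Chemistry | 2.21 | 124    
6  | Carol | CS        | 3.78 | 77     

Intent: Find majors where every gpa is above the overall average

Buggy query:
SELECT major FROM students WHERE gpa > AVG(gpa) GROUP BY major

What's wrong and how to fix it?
Bug: WHERE evaluates per row before aggregation, so AVG() is unavailable

Fix: Use a subquery for AVG and a HAVING MIN(...) filter so the condition holds for every row in the group

Corrected query:
SELECT major FROM students GROUP BY major HAVING MIN(gpa) > (SELECT AVG(gpa) FROM students)

Result:
(no rows)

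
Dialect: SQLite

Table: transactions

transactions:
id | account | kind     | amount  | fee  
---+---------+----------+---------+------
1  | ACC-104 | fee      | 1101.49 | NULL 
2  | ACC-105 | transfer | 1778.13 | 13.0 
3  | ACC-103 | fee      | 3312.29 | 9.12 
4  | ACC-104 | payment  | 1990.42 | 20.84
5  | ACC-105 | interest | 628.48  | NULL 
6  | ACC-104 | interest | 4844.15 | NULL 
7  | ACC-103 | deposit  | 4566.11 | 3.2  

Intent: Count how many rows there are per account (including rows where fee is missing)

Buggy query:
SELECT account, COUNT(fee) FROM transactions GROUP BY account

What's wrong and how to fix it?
Bug: COUNT(fee) skips NULLs, so groups with missing fee are undercounted

Fix: Use COUNT(*) to count all rows regardless of NULL

Corrected query:
SELECT account, COUNT(*) FROM transactions GROUP BY account

Result:
account | COUNT(*)
--------+---------
ACC-103 | 2       
ACC-104 | 3       
ACC-105 | 2       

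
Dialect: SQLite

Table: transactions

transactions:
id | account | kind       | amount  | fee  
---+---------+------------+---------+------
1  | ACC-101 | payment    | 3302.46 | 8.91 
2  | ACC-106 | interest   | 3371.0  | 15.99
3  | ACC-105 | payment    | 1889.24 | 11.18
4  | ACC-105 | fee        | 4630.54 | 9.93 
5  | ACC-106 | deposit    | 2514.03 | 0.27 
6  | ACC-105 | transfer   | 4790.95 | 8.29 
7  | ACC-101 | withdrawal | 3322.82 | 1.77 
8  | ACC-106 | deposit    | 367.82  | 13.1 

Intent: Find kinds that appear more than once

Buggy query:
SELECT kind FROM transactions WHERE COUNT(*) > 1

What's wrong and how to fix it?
Bug: WHERE can't reference COUNT(*); aggregates are computed after WHERE

Fix: Group first, then use HAVING for the count condition

Corrected query:
SELECT kind FROM transactions GROUP BY kind HAVING COUNT(*) > 1

Result:
kind   
-------
deposit
payment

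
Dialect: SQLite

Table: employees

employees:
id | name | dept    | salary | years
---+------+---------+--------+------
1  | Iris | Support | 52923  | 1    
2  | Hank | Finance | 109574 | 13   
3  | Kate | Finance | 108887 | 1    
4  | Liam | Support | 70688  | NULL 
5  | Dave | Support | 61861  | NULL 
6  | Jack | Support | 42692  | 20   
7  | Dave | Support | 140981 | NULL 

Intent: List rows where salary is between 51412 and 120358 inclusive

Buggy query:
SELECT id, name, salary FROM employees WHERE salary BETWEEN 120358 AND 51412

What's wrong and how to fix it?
Bug: BETWEEN expects the lower bound first; with 120358 AND 51412 the range is empty

Fix: Write BETWEEN 51412 AND 120358

Corrected query:
SELECT id, name, salary FROM employees WHERE salary BETWEEN 51412 AND 120358

Result:
id | name | salary
---+------+-------
1  | Iris | 52923 
2  | Hank | 109574
3  | Kate | 108887
4  | Liam | 70688 
5  | Dave | 61861 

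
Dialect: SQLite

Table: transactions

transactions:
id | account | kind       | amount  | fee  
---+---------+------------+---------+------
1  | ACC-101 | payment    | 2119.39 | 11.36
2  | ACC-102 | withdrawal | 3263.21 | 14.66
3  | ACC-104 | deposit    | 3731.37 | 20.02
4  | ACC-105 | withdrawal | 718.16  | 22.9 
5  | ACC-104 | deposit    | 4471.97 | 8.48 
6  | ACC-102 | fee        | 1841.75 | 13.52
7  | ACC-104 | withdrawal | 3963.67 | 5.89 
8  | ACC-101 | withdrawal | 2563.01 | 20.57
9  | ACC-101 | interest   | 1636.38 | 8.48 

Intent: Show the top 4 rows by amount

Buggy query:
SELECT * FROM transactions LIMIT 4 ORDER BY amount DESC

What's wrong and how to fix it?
Bug: LIMIT must come after ORDER BY

Fix: Swap the clauses: ORDER BY first, then LIMIT

Corrected query:
SELECT * FROM transactions ORDER BY amount DESC LIMIT 4

Result:
id | account | kind       | amount  | fee  
---+---------+------------+---------+------
5  | ACC-104 | deposit    | 4471.97 | 8.48 
7  | ACC-104 | withdrawal | 3963.67 | 5.89 
3  | ACC-104 | deposit    | 3731.37 | 20.02
2  | ACC-102 | withdrawal | 3263.21 | 14.66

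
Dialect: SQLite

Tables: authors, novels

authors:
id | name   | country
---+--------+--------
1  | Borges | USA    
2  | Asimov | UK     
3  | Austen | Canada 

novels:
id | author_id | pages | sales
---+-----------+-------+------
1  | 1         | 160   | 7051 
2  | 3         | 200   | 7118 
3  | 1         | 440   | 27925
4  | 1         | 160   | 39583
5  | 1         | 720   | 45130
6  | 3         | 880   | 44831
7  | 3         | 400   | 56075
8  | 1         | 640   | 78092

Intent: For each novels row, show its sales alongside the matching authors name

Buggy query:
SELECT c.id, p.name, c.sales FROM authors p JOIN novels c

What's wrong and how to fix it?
Bug: JOIN with no ON clause produces a cartesian product; every novels row pairs with every authors row

Fix: Specify the join condition linking the foreign key to the parent id

Corrected query:
SELECT c.id, p.name, c.sales FROM authors p JOIN novels c ON c.author_id = p.id

Result:
id | name   | sales
---+--------+------
1  | Borges | 7051 
2  | Austen | 7118 
3  | Borges | 27925
4  | Borges | 39583
5  | Borges | 45130
6  | Austen | 44831
7  | Austen | 56075
8  | Borges | 78092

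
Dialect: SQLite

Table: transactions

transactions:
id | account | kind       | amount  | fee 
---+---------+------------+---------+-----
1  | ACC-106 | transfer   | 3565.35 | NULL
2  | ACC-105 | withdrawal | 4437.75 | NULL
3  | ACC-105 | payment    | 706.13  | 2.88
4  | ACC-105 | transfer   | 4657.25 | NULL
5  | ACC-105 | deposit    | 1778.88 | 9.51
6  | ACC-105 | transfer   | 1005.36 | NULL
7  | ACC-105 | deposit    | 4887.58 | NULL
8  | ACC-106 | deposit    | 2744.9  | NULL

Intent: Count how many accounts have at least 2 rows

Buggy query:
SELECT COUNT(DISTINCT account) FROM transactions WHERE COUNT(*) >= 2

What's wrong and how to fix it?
Bug: WHERE filters individual rows, not groups, so a group-level COUNT is invalid there

Fix: Group first with HAVING COUNT(*) >= 2, then COUNT the resulting groups

Corrected query:
SELECT COUNT(*) FROM (SELECT account FROM transactions GROUP BY account HAVING COUNT(*) >= 2)

Result:
COUNT(*)
--------
2       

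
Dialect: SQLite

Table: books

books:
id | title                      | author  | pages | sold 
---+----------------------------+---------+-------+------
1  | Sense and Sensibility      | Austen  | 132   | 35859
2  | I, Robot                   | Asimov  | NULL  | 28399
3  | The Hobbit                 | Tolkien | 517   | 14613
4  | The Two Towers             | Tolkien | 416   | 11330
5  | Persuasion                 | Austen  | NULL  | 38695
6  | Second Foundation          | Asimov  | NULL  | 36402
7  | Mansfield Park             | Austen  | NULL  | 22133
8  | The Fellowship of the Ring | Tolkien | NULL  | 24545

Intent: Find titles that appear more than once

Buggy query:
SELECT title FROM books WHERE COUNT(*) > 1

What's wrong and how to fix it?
Bug: COUNT(*) is an aggregate and cannot be used in WHERE

Fix: Group first, then use HAVING for the count condition

Corrected query:
SELECT title FROM books GROUP BY title HAVING COUNT(*) > 1

Result:
(no rows)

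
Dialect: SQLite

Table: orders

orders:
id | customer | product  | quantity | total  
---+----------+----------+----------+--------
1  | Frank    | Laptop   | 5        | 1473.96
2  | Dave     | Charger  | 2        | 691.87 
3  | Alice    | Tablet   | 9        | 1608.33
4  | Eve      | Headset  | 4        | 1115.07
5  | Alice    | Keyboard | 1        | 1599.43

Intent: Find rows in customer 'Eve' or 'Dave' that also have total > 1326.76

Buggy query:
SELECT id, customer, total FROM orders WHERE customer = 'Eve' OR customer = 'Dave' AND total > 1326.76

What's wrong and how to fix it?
Bug: AND binds tighter than OR, so this parses as customer = 'Eve' OR (customer = 'Dave' AND total > 1326.76)

Fix: Add parentheses around the OR so the AND applies to both alternatives

Corrected query:
SELECT id, customer, total FROM orders WHERE (customer = 'Eve' OR customer = 'Dave') AND total > 1326.76

Result:
(no rows)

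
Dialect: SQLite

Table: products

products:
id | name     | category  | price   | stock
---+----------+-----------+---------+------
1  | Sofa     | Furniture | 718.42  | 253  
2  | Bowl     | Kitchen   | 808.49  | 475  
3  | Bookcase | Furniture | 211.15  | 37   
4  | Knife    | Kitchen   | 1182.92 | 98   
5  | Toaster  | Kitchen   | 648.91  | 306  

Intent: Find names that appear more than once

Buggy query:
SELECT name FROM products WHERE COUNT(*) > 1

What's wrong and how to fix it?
Bug: COUNT(*) is an aggregate and cannot be used in WHERE

Fix: GROUP BY name, then filter groups with HAVING COUNT(*) > 1

Corrected query:
SELECT name FROM products GROUP BY name HAVING COUNT(*) > 1

Result:
(no rows)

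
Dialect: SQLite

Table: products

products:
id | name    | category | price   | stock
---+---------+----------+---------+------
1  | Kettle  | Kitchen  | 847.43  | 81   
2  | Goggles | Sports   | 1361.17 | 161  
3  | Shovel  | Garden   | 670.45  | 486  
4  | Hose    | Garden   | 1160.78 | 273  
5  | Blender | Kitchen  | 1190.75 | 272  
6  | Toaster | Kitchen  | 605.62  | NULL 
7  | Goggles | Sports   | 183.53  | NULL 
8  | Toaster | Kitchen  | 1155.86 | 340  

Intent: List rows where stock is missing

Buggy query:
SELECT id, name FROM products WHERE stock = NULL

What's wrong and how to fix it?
Bug: Comparing to NULL with '=' never matches; NULL = NULL is unknown, not true

Fix: Replace '= NULL' with 'IS NULL'

Corrected query:
SELECT id, name FROM products WHERE stock IS NULL

Result:
id | name   
---+--------
6  | Toaster
7  | Goggles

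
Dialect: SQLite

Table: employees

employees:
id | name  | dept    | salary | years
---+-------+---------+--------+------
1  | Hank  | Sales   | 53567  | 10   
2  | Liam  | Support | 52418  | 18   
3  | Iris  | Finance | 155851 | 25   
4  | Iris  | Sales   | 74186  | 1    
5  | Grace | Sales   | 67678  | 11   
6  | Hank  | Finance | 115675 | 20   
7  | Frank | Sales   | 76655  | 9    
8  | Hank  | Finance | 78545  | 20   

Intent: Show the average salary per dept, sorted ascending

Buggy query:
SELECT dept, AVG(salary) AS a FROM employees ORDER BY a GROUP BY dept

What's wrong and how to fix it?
Bug: ORDER BY appears before GROUP BY; SQL clause order requires GROUP BY first

Fix: Reorder: SELECT … FROM … GROUP BY … ORDER BY …

Corrected query:
SELECT dept, AVG(salary) AS a FROM employees GROUP BY dept ORDER BY a

Result:
dept    | a            
--------+--------------
Support | 52418        
Sales   | 68021.5      
Finance | 116690.333333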